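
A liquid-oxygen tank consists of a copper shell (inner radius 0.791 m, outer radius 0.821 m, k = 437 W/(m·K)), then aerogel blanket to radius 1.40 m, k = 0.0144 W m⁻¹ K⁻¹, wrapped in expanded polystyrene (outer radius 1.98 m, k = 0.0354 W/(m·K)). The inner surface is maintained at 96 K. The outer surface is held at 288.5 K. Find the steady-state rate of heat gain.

Q = 59.2 W

Treat each layer as a resistance in series:
  R_copper = (1/0.791 − 1/0.821)/(4πk) = 0.04620/(4π·437) = 8.412×10^-6 K/W
  R_aerogel blanket = (1/0.821 − 1/1.40)/(4πk) = 0.5037/(4π·0.0144) = 2.784 K/W
  R_expanded polystyrene = (1/1.40 − 1/1.98)/(4πk) = 0.2092/(4π·0.0354) = 0.4704 K/W
ΣR = 8.412×10^-6 + 2.784 + 0.4704 = 3.254 K/W
Q = ΔT/ΣR = (96 K − 288.5 K)/3.254 = -59.2 W
(Negative Q ⇒ heat flows inward; heat gain = 59.2 W.)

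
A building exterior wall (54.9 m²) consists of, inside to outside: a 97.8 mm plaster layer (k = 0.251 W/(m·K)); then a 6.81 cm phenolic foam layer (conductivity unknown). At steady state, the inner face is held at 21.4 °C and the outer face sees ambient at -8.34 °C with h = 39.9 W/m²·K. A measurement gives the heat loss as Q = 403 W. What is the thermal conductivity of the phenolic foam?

k = 0.0187 W/m·K

ΣR = ΔT/Q = |21.4 − -8.34|/403 = 0.07380 K/W
Known resistances:
  R_plaster = L/(kA) = 0.0978/(0.251·54.9) = 0.007097 K/W
  R_conv,out = 1/(hA) = 1/(39.9·54.9) = 4.565×10^-4 K/W
R_phenolic foam = ΣR − ΣR_known = 0.07380 − 0.007554 = 0.06625 K/W
L/(kA) = 0.06625 ⇒ k = 0.0681/(0.06625·54.9) = 0.0187 W/m·K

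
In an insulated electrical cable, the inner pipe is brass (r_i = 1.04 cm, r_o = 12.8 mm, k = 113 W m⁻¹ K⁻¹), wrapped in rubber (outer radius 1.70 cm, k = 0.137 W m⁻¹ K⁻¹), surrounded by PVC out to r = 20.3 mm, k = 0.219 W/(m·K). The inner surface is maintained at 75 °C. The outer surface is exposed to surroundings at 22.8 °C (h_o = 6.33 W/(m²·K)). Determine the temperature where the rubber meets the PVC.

T = 64.9 °C

Series thermal resistances, inner to outer:
  R'_brass = ln(0.0128/0.0104)/(2πk) = 0.2076/(2π·113) = 2.924×10^-4 m·K/W
  R'_rubber = ln(0.0170/0.0128)/(2πk) = 0.2838/(2π·0.137) = 0.3297 m·K/W
  R'_PVC = ln(0.0203/0.0170)/(2πk) = 0.1774/(2π·0.219) = 0.1289 m·K/W
  R'_conv,out = 1/(2πr h) = 1/(2π·0.0203·6.33) = 1.239 m·K/W
ΣR = 2.924×10^-4 + 0.3297 + 0.1289 + 1.239 = 1.698 m·K/W
Q' = ΔT/ΣR = (75 °C − 22.8 °C)/1.698 = 30.74 W/m
From the inner boundary to the rubber/PVC interface, ΣR_partial = 0.3300 m·K/W.
T_interface = T_in − Q'·ΣR_partial = 75 °C − (30.74)(0.3300) = 64.9 °C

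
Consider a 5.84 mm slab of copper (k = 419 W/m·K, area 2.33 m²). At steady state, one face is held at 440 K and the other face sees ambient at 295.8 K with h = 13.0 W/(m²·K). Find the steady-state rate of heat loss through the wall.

Series thermal resistances, inner to outer:
  R_copper = L/(kA) = 0.00584/(419·2.33) = 5.982×10^-6 K/W
  R_conv,out = 1/(hA) = 1/(13.0·2.33) = 0.03301 K/W
ΣR = 5.982×10^-6 + 0.03301 = 0.03302 K/W
Q = ΔT/ΣR = (440 K − 295.8 K)/0.03302 = 4370 W

Q = 4.37 kW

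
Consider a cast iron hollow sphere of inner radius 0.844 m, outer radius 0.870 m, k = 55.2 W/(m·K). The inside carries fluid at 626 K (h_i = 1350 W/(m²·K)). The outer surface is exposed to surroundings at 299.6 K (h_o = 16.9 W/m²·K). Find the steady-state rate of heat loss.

Q = 51.4 kW

Treat each layer as a resistance in series:
  R_conv,in = 1/(4πr²h) = 1/(4π·0.844²·1350) = 8.275×10^-5 K/W
  R_cast iron = (1/0.844 − 1/0.870)/(4πk) = 0.03541/(4π·55.2) = 5.105×10^-5 K/W
  R_conv,out = 1/(4πr²h) = 1/(4π·0.870²·16.9) = 0.006221 K/W
ΣR = 8.275×10^-5 + 5.105×10^-5 + 0.006221 = 0.006355 K/W
Q = ΔT/ΣR = (626 K − 299.6 K)/0.006355 = 51400 W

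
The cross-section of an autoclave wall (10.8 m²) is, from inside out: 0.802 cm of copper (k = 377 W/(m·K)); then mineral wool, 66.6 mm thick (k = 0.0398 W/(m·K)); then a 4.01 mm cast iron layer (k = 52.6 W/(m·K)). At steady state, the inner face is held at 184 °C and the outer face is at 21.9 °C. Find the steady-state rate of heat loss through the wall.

Q = 1050 W

Resistance network (inner→outer):
  R_copper = L/(kA) = 0.00802/(377·10.8) = 1.970×10^-6 K/W
  R_mineral wool = L/(kA) = 0.0666/(0.0398·10.8) = 0.1549 K/W
  R_cast iron = L/(kA) = 0.00401/(52.6·10.8) = 7.059×10^-6 K/W
ΣR = 1.970×10^-6 + 0.1549 + 7.059×10^-6 = 0.1549 K/W
Q = ΔT/ΣR = (184 °C − 21.9 °C)/0.1549 = 1050 W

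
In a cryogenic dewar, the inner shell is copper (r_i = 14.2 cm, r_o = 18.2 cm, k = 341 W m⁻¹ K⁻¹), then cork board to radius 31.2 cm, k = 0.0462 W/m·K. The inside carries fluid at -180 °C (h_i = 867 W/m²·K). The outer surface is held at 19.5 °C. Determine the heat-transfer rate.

Q = 50.5 W

Treat each layer as a resistance in series:
  R_conv,in = 1/(4πr²h) = 1/(4π·0.142²·867) = 0.004552 K/W
  R_copper = (1/0.142 − 1/0.182)/(4πk) = 1.548/(4π·341) = 3.612×10^-4 K/W
  R_cork board = (1/0.182 − 1/0.312)/(4πk) = 2.289/(4π·0.0462) = 3.943 K/W
ΣR = 0.004552 + 3.612×10^-4 + 3.943 = 3.948 K/W
Q = ΔT/ΣR = (-180 °C − 19.5 °C)/3.948 = -50.5 W
(Negative Q ⇒ heat flows inward; heat gain = 50.5 W.)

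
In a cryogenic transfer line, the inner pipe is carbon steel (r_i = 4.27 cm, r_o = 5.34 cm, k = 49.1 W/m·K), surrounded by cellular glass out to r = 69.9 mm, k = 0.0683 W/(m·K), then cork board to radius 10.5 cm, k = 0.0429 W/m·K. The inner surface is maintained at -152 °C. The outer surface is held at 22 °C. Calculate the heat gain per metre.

Q' = 81.4 W/m

Series thermal resistances, inner to outer:
  R'_carbon steel = ln(0.0534/0.0427)/(2πk) = 0.2236/(2π·49.1) = 7.248×10^-4 m·K/W
  R'_cellular glass = ln(0.0699/0.0534)/(2πk) = 0.2693/(2π·0.0683) = 0.6274 m·K/W
  R'_cork board = ln(0.105/0.0699)/(2πk) = 0.4069/(2π·0.0429) = 1.510 m·K/W
ΣR = 7.248×10^-4 + 0.6274 + 1.510 = 2.138 m·K/W
Q' = ΔT/ΣR = (-152 °C − 22 °C)/2.138 = -81.4 W/m
(Negative Q' ⇒ heat flows inward; heat gain = 81.4 W/m.)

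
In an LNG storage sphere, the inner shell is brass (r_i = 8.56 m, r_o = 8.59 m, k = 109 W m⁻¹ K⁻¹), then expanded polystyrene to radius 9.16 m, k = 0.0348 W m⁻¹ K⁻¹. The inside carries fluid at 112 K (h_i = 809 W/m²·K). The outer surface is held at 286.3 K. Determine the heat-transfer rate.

Q = 10500 W

Treat each layer as a resistance in series:
  R_conv,in = 1/(4πr²h) = 1/(4π·8.56²·809) = 1.342×10^-6 K/W
  R_brass = (1/8.56 − 1/8.59)/(4πk) = 4.080×10^-4/(4π·109) = 2.979×10^-7 K/W
  R_expanded polystyrene = (1/8.59 − 1/9.16)/(4πk) = 0.007244/(4π·0.0348) = 0.01657 K/W
ΣR = 1.342×10^-6 + 2.979×10^-7 + 0.01657 = 0.01657 K/W
Q = ΔT/ΣR = (112 K − 286.3 K)/0.01657 = -10500 W
(Negative Q ⇒ heat flows inward; heat gain = 10500 W.)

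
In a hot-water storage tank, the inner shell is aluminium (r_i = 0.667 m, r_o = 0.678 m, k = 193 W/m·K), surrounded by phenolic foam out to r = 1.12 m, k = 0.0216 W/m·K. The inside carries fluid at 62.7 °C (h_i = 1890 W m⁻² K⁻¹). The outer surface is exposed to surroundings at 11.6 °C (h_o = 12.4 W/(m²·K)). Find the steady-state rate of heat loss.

Q = 23.8 W

Resistance network (inner→outer):
  R_conv,in = 1/(4πr²h) = 1/(4π·0.667²·1890) = 9.464×10^-5 K/W
  R_aluminium = (1/0.667 − 1/0.678)/(4πk) = 0.02432/(4π·193) = 1.003×10^-5 K/W
  R_phenolic foam = (1/0.678 − 1/1.12)/(4πk) = 0.5821/(4π·0.0216) = 2.144 K/W
  R_conv,out = 1/(4πr²h) = 1/(4π·1.12²·12.4) = 0.005116 K/W
ΣR = 9.464×10^-5 + 1.003×10^-5 + 2.144 + 0.005116 = 2.149 K/W
Q = ΔT/ΣR = (62.7 °C − 11.6 °C)/2.149 = 23.8 W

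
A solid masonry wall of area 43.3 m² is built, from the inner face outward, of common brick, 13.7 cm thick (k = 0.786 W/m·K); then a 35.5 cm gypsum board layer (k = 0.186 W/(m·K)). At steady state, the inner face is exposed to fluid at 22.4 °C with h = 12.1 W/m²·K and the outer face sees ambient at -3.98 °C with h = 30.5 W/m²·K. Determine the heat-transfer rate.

Treat each layer as a resistance in series:
  R_conv,in = 1/(hA) = 1/(12.1·43.3) = 0.001909 K/W
  R_common brick = L/(kA) = 0.137/(0.786·43.3) = 0.004025 K/W
  R_gypsum board = L/(kA) = 0.355/(0.186·43.3) = 0.04408 K/W
  R_conv,out = 1/(hA) = 1/(30.5·43.3) = 7.572×10^-4 K/W
ΣR = 0.001909 + 0.004025 + 0.04408 + 7.572×10^-4 = 0.05077 K/W
Q = ΔT/ΣR = (22.4 °C − -3.98 °C)/0.05077 = 520 W

Q = 520 W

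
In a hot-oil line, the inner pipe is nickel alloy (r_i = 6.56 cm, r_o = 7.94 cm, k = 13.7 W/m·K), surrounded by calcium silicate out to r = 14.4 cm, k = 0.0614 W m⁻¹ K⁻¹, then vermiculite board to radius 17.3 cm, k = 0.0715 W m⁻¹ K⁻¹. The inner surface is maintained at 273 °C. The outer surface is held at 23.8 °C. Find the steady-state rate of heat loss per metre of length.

Treat each layer as a resistance in series:
  R'_nickel alloy = ln(0.0794/0.0656)/(2πk) = 0.1909/(2π·13.7) = 0.002218 m·K/W
  R'_calcium silicate = ln(0.144/0.0794)/(2πk) = 0.5953/(2π·0.0614) = 1.543 m·K/W
  R'_vermiculite board = ln(0.173/0.144)/(2πk) = 0.1835/(2π·0.0715) = 0.4084 m·K/W
ΣR = 0.002218 + 1.543 + 0.4084 = 1.954 m·K/W
Q' = ΔT/ΣR = (273 °C − 23.8 °C)/1.954 = 128 W/m

Q' = 128 W/m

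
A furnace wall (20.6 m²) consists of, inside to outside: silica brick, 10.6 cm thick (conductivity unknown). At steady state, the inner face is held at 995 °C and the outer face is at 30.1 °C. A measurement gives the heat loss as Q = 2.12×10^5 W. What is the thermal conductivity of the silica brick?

ΣR = ΔT/Q = |995 − 30.1|/2.12×10^5 = 0.004551 K/W
L/(kA) = 0.004551 ⇒ k = 0.106/(0.004551·20.6) = 1.13 W/m·K

k = 1.13 W/m·K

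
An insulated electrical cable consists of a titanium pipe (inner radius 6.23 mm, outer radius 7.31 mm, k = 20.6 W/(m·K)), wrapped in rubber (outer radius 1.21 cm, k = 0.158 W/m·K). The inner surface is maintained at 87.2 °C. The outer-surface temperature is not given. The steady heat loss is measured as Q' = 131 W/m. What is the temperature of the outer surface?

Series resistances:
  R'_titanium = ln(0.00731/0.00623)/(2πk) = 0.1599/(2π·20.6) = 0.001235 m·K/W
  R'_rubber = ln(0.0121/0.00731)/(2πk) = 0.5040/(2π·0.158) = 0.5076 m·K/W
ΣR = 0.5089 m·K/W
ΔT = Q'·ΣR = 131 × 0.5089 = 66.67 K
Heat flows outward, so T_out = T_in − ΔT = 87.2 − 66.67 = 20.5 °C

T_out = 20.5 °C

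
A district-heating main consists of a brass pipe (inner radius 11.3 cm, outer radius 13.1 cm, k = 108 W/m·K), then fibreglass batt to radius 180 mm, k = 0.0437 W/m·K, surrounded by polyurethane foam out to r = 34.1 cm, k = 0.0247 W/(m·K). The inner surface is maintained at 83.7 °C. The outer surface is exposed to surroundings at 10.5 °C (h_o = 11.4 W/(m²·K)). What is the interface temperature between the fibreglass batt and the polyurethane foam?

Treat each layer as a resistance in series:
  R'_brass = ln(0.131/0.113)/(2πk) = 0.1478/(2π·108) = 2.178×10^-4 m·K/W
  R'_fibreglass batt = ln(0.180/0.131)/(2πk) = 0.3178/(2π·0.0437) = 1.157 m·K/W
  R'_polyurethane foam = ln(0.341/0.180)/(2πk) = 0.6389/(2π·0.0247) = 4.117 m·K/W
  R'_conv,out = 1/(2πr h) = 1/(2π·0.341·11.4) = 0.04094 m·K/W
ΣR = 2.178×10^-4 + 1.157 + 4.117 + 0.04094 = 5.315 m·K/W
Q' = ΔT/ΣR = (83.7 °C − 10.5 °C)/5.315 = 13.77 W/m
From the inner boundary to the fibreglass batt/polyurethane foam interface, ΣR_partial = 1.157 m·K/W.
T_interface = T_in − Q'·ΣR_partial = 83.7 °C − (13.77)(1.157) = 67.8 °C

T = 67.8 °C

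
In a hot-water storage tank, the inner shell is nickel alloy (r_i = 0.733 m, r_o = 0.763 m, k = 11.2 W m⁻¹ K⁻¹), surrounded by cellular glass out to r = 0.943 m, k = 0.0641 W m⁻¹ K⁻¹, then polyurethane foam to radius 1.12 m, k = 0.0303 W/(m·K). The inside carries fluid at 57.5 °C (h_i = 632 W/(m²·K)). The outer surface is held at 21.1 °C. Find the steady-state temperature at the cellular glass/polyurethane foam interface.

T = 42.4 °C

Treat each layer as a resistance in series:
  R_conv,in = 1/(4πr²h) = 1/(4π·0.733²·632) = 2.344×10^-4 K/W
  R_nickel alloy = (1/0.733 − 1/0.763)/(4πk) = 0.05364/(4π·11.2) = 3.811×10^-4 K/W
  R_cellular glass = (1/0.763 − 1/0.943)/(4πk) = 0.2502/(4π·0.0641) = 0.3106 K/W
  R_polyurethane foam = (1/0.943 − 1/1.12)/(4πk) = 0.1676/(4π·0.0303) = 0.4401 K/W
ΣR = 2.344×10^-4 + 3.811×10^-4 + 0.3106 + 0.4401 = 0.7513 K/W
Q = ΔT/ΣR = (57.5 °C − 21.1 °C)/0.7513 = 48.45 W
From the inner boundary to the cellular glass/polyurethane foam interface, ΣR_partial = 0.3112 K/W.
T_interface = T_in − Q·ΣR_partial = 57.5 °C − (48.45)(0.3112) = 42.4 °C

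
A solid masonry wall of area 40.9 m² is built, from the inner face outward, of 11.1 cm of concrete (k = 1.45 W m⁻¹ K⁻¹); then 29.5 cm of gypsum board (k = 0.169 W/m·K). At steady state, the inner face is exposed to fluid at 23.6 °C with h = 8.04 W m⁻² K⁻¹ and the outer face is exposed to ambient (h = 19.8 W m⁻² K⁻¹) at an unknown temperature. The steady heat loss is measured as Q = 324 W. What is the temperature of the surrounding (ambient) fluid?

T_out = 7.78 °C

Series resistances:
  R_conv,in = 1/(hA) = 1/(8.04·40.9) = 0.003041 K/W
  R_concrete = L/(kA) = 0.111/(1.45·40.9) = 0.001872 K/W
  R_gypsum board = L/(kA) = 0.295/(0.169·40.9) = 0.04268 K/W
  R_conv,out = 1/(hA) = 1/(19.8·40.9) = 0.001235 K/W
ΣR = 0.04883 K/W
ΔT = Q·ΣR = 324 × 0.04883 = 15.82 K
Heat flows outward, so T_out = T_in − ΔT = 23.6 − 15.82 = 7.78 °C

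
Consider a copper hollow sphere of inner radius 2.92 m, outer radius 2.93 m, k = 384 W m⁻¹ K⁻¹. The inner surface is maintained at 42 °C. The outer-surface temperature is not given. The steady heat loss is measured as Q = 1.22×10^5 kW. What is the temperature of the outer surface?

T_out = 12.4 °C

Series resistances:
  R_copper = (1/2.92 − 1/2.93)/(4πk) = 0.001169/(4π·384) = 2.422×10^-7 K/W
ΣR = 2.422×10^-7 K/W
ΔT = Q·ΣR = 1.22×10^8 × 2.422×10^-7 = 29.55 K
Heat flows outward, so T_out = T_in − ΔT = 42 − 29.55 = 12.4 °C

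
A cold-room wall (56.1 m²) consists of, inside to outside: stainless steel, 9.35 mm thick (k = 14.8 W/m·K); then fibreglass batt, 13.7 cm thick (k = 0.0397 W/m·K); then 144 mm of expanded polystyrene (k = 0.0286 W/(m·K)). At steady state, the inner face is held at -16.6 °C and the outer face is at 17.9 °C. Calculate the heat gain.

Q = 228 W

Series thermal resistances, inner to outer:
  R_stainless steel = L/(kA) = 0.00935/(14.8·56.1) = 1.126×10^-5 K/W
  R_fibreglass batt = L/(kA) = 0.137/(0.0397·56.1) = 0.06151 K/W
  R_expanded polystyrene = L/(kA) = 0.144/(0.0286·56.1) = 0.08975 K/W
ΣR = 1.126×10^-5 + 0.06151 + 0.08975 = 0.1513 K/W
Q = ΔT/ΣR = (-16.6 °C − 17.9 °C)/0.1513 = -228 W
(Negative Q ⇒ heat flows inward; heat gain = 228 W.)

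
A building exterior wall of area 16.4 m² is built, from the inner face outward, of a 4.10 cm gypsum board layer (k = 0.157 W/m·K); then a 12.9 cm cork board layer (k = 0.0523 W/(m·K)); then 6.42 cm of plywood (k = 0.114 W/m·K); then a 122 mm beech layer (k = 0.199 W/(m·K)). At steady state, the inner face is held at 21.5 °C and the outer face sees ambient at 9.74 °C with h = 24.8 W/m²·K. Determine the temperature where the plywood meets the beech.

T = 11.7 °C

Series thermal resistances, inner to outer:
  R_gypsum board = L/(kA) = 0.0410/(0.157·16.4) = 0.01592 K/W
  R_cork board = L/(kA) = 0.129/(0.0523·16.4) = 0.1504 K/W
  R_plywood = L/(kA) = 0.0642/(0.114·16.4) = 0.03434 K/W
  R_beech = L/(kA) = 0.122/(0.199·16.4) = 0.03738 K/W
  R_conv,out = 1/(hA) = 1/(24.8·16.4) = 0.002459 K/W
ΣR = 0.01592 + 0.1504 + 0.03434 + 0.03738 + 0.002459 = 0.2405 K/W
Q = ΔT/ΣR = (21.5 °C − 9.74 °C)/0.2405 = 48.90 W
From the inner boundary to the plywood/beech interface, ΣR_partial = 0.2007 K/W.
T_interface = T_in − Q·ΣR_partial = 21.5 °C − (48.90)(0.2007) = 11.7 °C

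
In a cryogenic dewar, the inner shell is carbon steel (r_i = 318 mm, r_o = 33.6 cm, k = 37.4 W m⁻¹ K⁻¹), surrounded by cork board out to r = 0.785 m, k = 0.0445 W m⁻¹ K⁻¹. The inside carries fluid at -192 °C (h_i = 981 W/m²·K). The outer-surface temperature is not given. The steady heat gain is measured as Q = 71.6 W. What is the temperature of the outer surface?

Series resistances:
  R_conv,in = 1/(4πr²h) = 1/(4π·0.318²·981) = 8.022×10^-4 K/W
  R_carbon steel = (1/0.318 − 1/0.336)/(4πk) = 0.1685/(4π·37.4) = 3.584×10^-4 K/W
  R_cork board = (1/0.336 − 1/0.785)/(4πk) = 1.702/(4π·0.0445) = 3.044 K/W
ΣR = 3.045 K/W
ΔT = Q·ΣR = 71.6 × 3.045 = 218.0 K
Heat flows inward, so T_out = T_in + ΔT = -192 + 218.0 = 26.0 °C

T_out = 26.0 °C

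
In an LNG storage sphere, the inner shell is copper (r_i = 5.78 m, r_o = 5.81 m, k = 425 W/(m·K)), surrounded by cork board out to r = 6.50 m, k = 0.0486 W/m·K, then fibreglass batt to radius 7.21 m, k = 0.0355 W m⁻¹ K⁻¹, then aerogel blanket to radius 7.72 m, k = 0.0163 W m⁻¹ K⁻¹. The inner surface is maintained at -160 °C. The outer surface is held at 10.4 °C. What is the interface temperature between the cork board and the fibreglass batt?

Resistance network (inner→outer):
  R_copper = (1/5.78 − 1/5.81)/(4πk) = 8.933×10^-4/(4π·425) = 1.673×10^-7 K/W
  R_cork board = (1/5.81 − 1/6.50)/(4πk) = 0.01827/(4π·0.0486) = 0.02992 K/W
  R_fibreglass batt = (1/6.50 − 1/7.21)/(4πk) = 0.01515/(4π·0.0355) = 0.03396 K/W
  R_aerogel blanket = (1/7.21 − 1/7.72)/(4πk) = 0.009163/(4π·0.0163) = 0.04473 K/W
ΣR = 1.673×10^-7 + 0.02992 + 0.03396 + 0.04473 = 0.1086 K/W
Q = ΔT/ΣR = (-160 °C − 10.4 °C)/0.1086 = -1569 W
From the inner boundary to the cork board/fibreglass batt interface, ΣR_partial = 0.02992 K/W.
T_interface = T_in − Q·ΣR_partial = -160 °C − (-1569)(0.02992) = -113 °C

T = -113 °C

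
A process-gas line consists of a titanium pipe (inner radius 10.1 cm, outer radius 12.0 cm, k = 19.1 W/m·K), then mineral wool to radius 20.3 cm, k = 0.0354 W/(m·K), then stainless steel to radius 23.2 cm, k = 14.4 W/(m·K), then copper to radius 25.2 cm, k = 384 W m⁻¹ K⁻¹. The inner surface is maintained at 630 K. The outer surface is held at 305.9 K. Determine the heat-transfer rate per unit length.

Q' = 137 W/m

Treat each layer as a resistance in series:
  R'_titanium = ln(0.120/0.101)/(2πk) = 0.1724/(2π·19.1) = 0.001436 m·K/W
  R'_mineral wool = ln(0.203/0.120)/(2πk) = 0.5257/(2π·0.0354) = 2.364 m·K/W
  R'_stainless steel = ln(0.232/0.203)/(2πk) = 0.1335/(2π·14.4) = 0.001476 m·K/W
  R'_copper = ln(0.252/0.232)/(2πk) = 0.08269/(2π·384) = 3.427×10^-5 m·K/W
ΣR = 0.001436 + 2.364 + 0.001476 + 3.427×10^-5 = 2.367 m·K/W
Q' = ΔT/ΣR = (630 K − 305.9 K)/2.367 = 137 W/m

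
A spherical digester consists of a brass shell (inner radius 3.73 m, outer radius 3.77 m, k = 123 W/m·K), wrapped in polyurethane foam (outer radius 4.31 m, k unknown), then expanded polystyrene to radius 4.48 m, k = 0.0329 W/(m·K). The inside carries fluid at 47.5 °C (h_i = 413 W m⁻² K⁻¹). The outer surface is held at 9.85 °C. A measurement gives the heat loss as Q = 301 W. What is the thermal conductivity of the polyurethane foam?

ΣR = ΔT/Q = |47.5 − 9.85|/301 = 0.1251 K/W
Known resistances:
  R_conv,in = 1/(4πr²h) = 1/(4π·3.73²·413) = 1.385×10^-5 K/W
  R_brass = (1/3.73 − 1/3.77)/(4πk) = 0.002845/(4π·123) = 1.840×10^-6 K/W
  R_expanded polystyrene = (1/4.31 − 1/4.48)/(4πk) = 0.008804/(4π·0.0329) = 0.02130 K/W
R_polyurethane foam = ΣR − ΣR_known = 0.1251 − 0.02132 = 0.1038 K/W
(1/r₁−1/r₂)/(4πk) = 0.1038 ⇒ k = 0.03323/(4π·0.1038) = 0.0255 W/m·K

k = 0.0255 W/m·K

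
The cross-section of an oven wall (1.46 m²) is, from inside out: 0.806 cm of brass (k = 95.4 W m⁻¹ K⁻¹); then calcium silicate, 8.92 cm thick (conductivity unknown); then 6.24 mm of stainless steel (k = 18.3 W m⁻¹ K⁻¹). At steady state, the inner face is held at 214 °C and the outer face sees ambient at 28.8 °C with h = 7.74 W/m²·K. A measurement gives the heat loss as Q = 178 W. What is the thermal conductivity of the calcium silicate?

k = 0.0642 W/m·K

ΣR = ΔT/Q = |214 − 28.8|/178 = 1.040 K/W
Known resistances:
  R_brass = L/(kA) = 0.00806/(95.4·1.46) = 5.787×10^-5 K/W
  R_stainless steel = L/(kA) = 0.00624/(18.3·1.46) = 2.336×10^-4 K/W
  R_conv,out = 1/(hA) = 1/(7.74·1.46) = 0.08849 K/W
R_calcium silicate = ΣR − ΣR_known = 1.040 − 0.08878 = 0.9512 K/W
L/(kA) = 0.9512 ⇒ k = 0.0892/(0.9512·1.46) = 0.0642 W/m·K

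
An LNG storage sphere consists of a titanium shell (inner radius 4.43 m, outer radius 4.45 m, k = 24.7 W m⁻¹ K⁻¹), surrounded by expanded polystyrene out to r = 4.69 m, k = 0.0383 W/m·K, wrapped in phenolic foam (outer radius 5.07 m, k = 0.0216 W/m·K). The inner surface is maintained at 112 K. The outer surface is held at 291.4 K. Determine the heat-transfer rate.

Series thermal resistances, inner to outer:
  R_titanium = (1/4.43 − 1/4.45)/(4πk) = 0.001015/(4π·24.7) = 3.269×10^-6 K/W
  R_expanded polystyrene = (1/4.45 − 1/4.69)/(4πk) = 0.01150/(4π·0.0383) = 0.02389 K/W
  R_phenolic foam = (1/4.69 − 1/5.07)/(4πk) = 0.01598/(4π·0.0216) = 0.05888 K/W
ΣR = 3.269×10^-6 + 0.02389 + 0.05888 = 0.08277 K/W
Q = ΔT/ΣR = (112 K − 291.4 K)/0.08277 = -2170 W
(Negative Q ⇒ heat flows inward; heat gain = 2170 W.)

Q = 2.17 kW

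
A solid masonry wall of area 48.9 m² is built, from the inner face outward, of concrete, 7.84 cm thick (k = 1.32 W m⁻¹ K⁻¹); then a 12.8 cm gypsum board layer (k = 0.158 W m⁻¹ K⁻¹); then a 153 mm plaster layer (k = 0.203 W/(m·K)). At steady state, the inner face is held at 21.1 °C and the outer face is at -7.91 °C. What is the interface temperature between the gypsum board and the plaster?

T = 5.56 °C

Series thermal resistances, inner to outer:
  R_concrete = L/(kA) = 0.0784/(1.32·48.9) = 0.001215 K/W
  R_gypsum board = L/(kA) = 0.128/(0.158·48.9) = 0.01657 K/W
  R_plaster = L/(kA) = 0.153/(0.203·48.9) = 0.01541 K/W
ΣR = 0.001215 + 0.01657 + 0.01541 = 0.03320 K/W
Q = ΔT/ΣR = (21.1 °C − -7.91 °C)/0.03320 = 873.8 W
From the inner boundary to the gypsum board/plaster interface, ΣR_partial = 0.01779 K/W.
T_interface = T_in − Q·ΣR_partial = 21.1 °C − (873.8)(0.01779) = 5.56 °C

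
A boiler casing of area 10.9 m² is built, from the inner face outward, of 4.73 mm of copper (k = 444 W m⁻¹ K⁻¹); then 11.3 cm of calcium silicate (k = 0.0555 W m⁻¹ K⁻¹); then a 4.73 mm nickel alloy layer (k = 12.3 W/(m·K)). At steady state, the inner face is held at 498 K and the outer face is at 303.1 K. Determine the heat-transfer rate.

Q = 1040 W

Resistance network (inner→outer):
  R_copper = L/(kA) = 0.00473/(444·10.9) = 9.774×10^-7 K/W
  R_calcium silicate = L/(kA) = 0.113/(0.0555·10.9) = 0.1868 K/W
  R_nickel alloy = L/(kA) = 0.00473/(12.3·10.9) = 3.528×10^-5 K/W
ΣR = 9.774×10^-7 + 0.1868 + 3.528×10^-5 = 0.1868 K/W
Q = ΔT/ΣR = (498 K − 303.1 K)/0.1868 = 1040 W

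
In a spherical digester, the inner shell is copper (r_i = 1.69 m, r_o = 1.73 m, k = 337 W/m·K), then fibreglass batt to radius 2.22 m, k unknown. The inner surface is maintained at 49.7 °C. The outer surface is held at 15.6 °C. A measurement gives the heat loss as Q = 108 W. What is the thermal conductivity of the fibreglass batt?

ΣR = ΔT/Q = |49.7 − 15.6|/108 = 0.3157 K/W
Known resistances:
  R_copper = (1/1.69 − 1/1.73)/(4πk) = 0.01368/(4π·337) = 3.231×10^-6 K/W
R_fibreglass batt = ΣR − ΣR_known = 0.3157 − 3.231×10^-6 = 0.3157 K/W
(1/r₁−1/r₂)/(4πk) = 0.3157 ⇒ k = 0.1276/(4π·0.3157) = 0.0322 W/m·K

k = 0.0322 W/m·K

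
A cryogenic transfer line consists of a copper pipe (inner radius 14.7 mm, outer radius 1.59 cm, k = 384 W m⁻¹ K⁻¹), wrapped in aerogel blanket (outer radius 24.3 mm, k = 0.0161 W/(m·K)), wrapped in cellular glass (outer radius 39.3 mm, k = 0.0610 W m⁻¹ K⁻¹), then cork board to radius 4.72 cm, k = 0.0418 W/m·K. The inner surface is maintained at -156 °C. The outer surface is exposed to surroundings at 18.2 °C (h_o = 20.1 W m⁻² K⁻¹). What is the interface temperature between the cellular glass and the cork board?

T = -5.7 °C

Resistance network (inner→outer):
  R'_copper = ln(0.0159/0.0147)/(2πk) = 0.07847/(2π·384) = 3.252×10^-5 m·K/W
  R'_aerogel blanket = ln(0.0243/0.0159)/(2πk) = 0.4242/(2π·0.0161) = 4.193 m·K/W
  R'_cellular glass = ln(0.0393/0.0243)/(2πk) = 0.4807/(2π·0.0610) = 1.254 m·K/W
  R'_cork board = ln(0.0472/0.0393)/(2πk) = 0.1832/(2π·0.0418) = 0.6974 m·K/W
  R'_conv,out = 1/(2πr h) = 1/(2π·0.0472·20.1) = 0.1678 m·K/W
ΣR = 3.252×10^-5 + 4.193 + 1.254 + 0.6974 + 0.1678 = 6.312 m·K/W
Q' = ΔT/ΣR = (-156 °C − 18.2 °C)/6.312 = -27.60 W/m
From the inner boundary to the cellular glass/cork board interface, ΣR_partial = 5.447 m·K/W.
T_interface = T_in − Q'·ΣR_partial = -156 °C − (-27.60)(5.447) = -5.7 °C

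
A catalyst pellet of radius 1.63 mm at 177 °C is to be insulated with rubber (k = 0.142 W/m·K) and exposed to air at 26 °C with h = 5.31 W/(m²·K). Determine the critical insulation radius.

r_cr = 5.35 cm

For a sphere, r_cr = 2k_ins/h = 2·0.142/5.31 = 0.0535 m = 5.35 cm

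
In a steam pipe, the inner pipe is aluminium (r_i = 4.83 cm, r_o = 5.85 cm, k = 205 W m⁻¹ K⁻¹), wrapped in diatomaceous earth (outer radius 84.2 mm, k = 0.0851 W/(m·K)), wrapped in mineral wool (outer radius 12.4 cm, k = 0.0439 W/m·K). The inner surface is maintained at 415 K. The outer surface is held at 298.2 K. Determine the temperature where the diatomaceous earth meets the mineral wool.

T = 377 K

Treat each layer as a resistance in series:
  R'_aluminium = ln(0.0585/0.0483)/(2πk) = 0.1916/(2π·205) = 1.487×10^-4 m·K/W
  R'_diatomaceous earth = ln(0.0842/0.0585)/(2πk) = 0.3642/(2π·0.0851) = 0.6811 m·K/W
  R'_mineral wool = ln(0.124/0.0842)/(2πk) = 0.3871/(2π·0.0439) = 1.403 m·K/W
ΣR = 1.487×10^-4 + 0.6811 + 1.403 = 2.084 m·K/W
Q' = ΔT/ΣR = (415 K − 298.2 K)/2.084 = 56.05 W/m
From the inner boundary to the diatomaceous earth/mineral wool interface, ΣR_partial = 0.6812 m·K/W.
T_interface = T_in − Q'·ΣR_partial = 415 K − (56.05)(0.6812) = 377 K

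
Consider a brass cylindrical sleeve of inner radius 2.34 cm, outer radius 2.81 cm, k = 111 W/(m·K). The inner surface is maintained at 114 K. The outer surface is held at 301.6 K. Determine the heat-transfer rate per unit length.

Q' = 2πk·ΔT/ln(r₂/r₁) = 2π × 111 × 187.6 / ln(0.0281/0.0234) = 7.15×10^5 W/m

Q' = 715 kW/m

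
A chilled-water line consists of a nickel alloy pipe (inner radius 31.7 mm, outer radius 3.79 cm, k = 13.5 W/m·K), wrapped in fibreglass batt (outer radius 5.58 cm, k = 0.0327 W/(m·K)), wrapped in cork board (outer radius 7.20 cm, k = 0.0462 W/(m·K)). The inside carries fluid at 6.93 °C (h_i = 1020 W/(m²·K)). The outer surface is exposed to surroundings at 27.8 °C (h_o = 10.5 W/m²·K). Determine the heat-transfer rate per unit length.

Q' = 7.01 W/m

Treat each layer as a resistance in series:
  R'_conv,in = 1/(2πr h) = 1/(2π·0.0317·1020) = 0.004922 m·K/W
  R'_nickel alloy = ln(0.0379/0.0317)/(2πk) = 0.1786/(2π·13.5) = 0.002106 m·K/W
  R'_fibreglass batt = ln(0.0558/0.0379)/(2πk) = 0.3868/(2π·0.0327) = 1.883 m·K/W
  R'_cork board = ln(0.0720/0.0558)/(2πk) = 0.2549/(2π·0.0462) = 0.8781 m·K/W
  R'_conv,out = 1/(2πr h) = 1/(2π·0.0720·10.5) = 0.2105 m·K/W
ΣR = 0.004922 + 0.002106 + 1.883 + 0.8781 + 0.2105 = 2.979 m·K/W
Q' = ΔT/ΣR = (6.93 °C − 27.8 °C)/2.979 = -7.01 W/m
(Negative Q' ⇒ heat flows inward; heat gain = 7.01 W/m.)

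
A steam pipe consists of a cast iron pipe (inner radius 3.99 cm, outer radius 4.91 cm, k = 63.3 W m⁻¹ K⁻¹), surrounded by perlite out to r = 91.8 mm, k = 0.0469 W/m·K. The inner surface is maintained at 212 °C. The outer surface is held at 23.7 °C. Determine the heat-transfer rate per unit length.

Q' = 88.7 W/m

Treat each layer as a resistance in series:
  R'_cast iron = ln(0.0491/0.0399)/(2πk) = 0.2075/(2π·63.3) = 5.217×10^-4 m·K/W
  R'_perlite = ln(0.0918/0.0491)/(2πk) = 0.6258/(2π·0.0469) = 2.123 m·K/W
ΣR = 5.217×10^-4 + 2.123 = 2.124 m·K/W
Q' = ΔT/ΣR = (212 °C − 23.7 °C)/2.124 = 88.7 W/m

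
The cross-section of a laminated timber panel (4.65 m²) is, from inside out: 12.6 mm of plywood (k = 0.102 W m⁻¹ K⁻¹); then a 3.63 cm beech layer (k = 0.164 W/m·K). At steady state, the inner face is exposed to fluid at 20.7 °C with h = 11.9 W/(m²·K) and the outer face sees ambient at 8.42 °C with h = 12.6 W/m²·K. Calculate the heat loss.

Q = 112 W

Series thermal resistances, inner to outer:
  R_conv,in = 1/(hA) = 1/(11.9·4.65) = 0.01807 K/W
  R_plywood = L/(kA) = 0.0126/(0.102·4.65) = 0.02657 K/W
  R_beech = L/(kA) = 0.0363/(0.164·4.65) = 0.04760 K/W
  R_conv,out = 1/(hA) = 1/(12.6·4.65) = 0.01707 K/W
ΣR = 0.01807 + 0.02657 + 0.04760 + 0.01707 = 0.1093 K/W
Q = ΔT/ΣR = (20.7 °C − 8.42 °C)/0.1093 = 112 W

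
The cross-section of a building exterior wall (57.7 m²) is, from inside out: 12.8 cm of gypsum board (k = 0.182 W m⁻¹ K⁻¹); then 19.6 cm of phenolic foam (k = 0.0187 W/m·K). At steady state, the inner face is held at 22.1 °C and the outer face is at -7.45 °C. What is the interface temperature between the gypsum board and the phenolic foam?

T = 20.2 °C

Series thermal resistances, inner to outer:
  R_gypsum board = L/(kA) = 0.128/(0.182·57.7) = 0.01219 K/W
  R_phenolic foam = L/(kA) = 0.196/(0.0187·57.7) = 0.1817 K/W
ΣR = 0.01219 + 0.1817 = 0.1939 K/W
Q = ΔT/ΣR = (22.1 °C − -7.45 °C)/0.1939 = 152.4 W
From the inner boundary to the gypsum board/phenolic foam interface, ΣR_partial = 0.01219 K/W.
T_interface = T_in − Q·ΣR_partial = 22.1 °C − (152.4)(0.01219) = 20.2 °C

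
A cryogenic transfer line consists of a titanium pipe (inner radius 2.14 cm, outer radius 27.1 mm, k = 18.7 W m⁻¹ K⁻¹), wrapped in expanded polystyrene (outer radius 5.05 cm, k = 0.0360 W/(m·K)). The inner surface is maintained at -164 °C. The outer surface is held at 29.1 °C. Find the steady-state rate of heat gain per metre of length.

Resistance network (inner→outer):
  R'_titanium = ln(0.0271/0.0214)/(2πk) = 0.2361/(2π·18.7) = 0.002010 m·K/W
  R'_expanded polystyrene = ln(0.0505/0.0271)/(2πk) = 0.6224/(2π·0.0360) = 2.752 m·K/W
ΣR = 0.002010 + 2.752 = 2.754 m·K/W
Q' = ΔT/ΣR = (-164 °C − 29.1 °C)/2.754 = -70.1 W/m
(Negative Q' ⇒ heat flows inward; heat gain = 70.1 W/m.)

Q' = 70.1 W/m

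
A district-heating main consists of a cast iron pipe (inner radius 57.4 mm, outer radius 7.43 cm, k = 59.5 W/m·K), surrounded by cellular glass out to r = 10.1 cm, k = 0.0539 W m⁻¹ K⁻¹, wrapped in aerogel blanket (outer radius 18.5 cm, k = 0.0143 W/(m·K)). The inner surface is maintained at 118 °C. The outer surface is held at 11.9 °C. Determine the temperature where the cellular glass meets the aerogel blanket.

T = 105 °C

Resistance network (inner→outer):
  R'_cast iron = ln(0.0743/0.0574)/(2πk) = 0.2581/(2π·59.5) = 6.903×10^-4 m·K/W
  R'_cellular glass = ln(0.101/0.0743)/(2πk) = 0.3070/(2π·0.0539) = 0.9065 m·K/W
  R'_aerogel blanket = ln(0.185/0.101)/(2πk) = 0.6052/(2π·0.0143) = 6.736 m·K/W
ΣR = 6.903×10^-4 + 0.9065 + 6.736 = 7.643 m·K/W
Q' = ΔT/ΣR = (118 °C − 11.9 °C)/7.643 = 13.88 W/m
From the inner boundary to the cellular glass/aerogel blanket interface, ΣR_partial = 0.9072 m·K/W.
T_interface = T_in − Q'·ΣR_partial = 118 °C − (13.88)(0.9072) = 105 °C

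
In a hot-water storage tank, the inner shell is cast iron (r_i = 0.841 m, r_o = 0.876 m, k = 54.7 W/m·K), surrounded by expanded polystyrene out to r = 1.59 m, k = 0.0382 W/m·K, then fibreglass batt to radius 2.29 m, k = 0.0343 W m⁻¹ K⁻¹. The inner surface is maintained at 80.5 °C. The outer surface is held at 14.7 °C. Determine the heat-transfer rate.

Q = 43.5 W

Treat each layer as a resistance in series:
  R_cast iron = (1/0.841 − 1/0.876)/(4πk) = 0.04751/(4π·54.7) = 6.911×10^-5 K/W
  R_expanded polystyrene = (1/0.876 − 1/1.59)/(4πk) = 0.5126/(4π·0.0382) = 1.068 K/W
  R_fibreglass batt = (1/1.59 − 1/2.29)/(4πk) = 0.1922/(4π·0.0343) = 0.4460 K/W
ΣR = 6.911×10^-5 + 1.068 + 0.4460 = 1.514 K/W
Q = ΔT/ΣR = (80.5 °C − 14.7 °C)/1.514 = 43.5 W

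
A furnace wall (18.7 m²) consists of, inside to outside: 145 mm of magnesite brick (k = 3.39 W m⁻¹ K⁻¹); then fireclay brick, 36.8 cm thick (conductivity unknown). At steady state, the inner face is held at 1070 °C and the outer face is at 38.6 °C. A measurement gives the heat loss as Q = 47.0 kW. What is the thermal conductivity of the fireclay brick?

k = 1.00 W/m·K

ΣR = ΔT/Q = |1070 − 38.6|/47000 = 0.02194 K/W
Known resistances:
  R_magnesite brick = L/(kA) = 0.145/(3.39·18.7) = 0.002287 K/W
R_fireclay brick = ΣR − ΣR_known = 0.02194 − 0.002287 = 0.01965 K/W
L/(kA) = 0.01965 ⇒ k = 0.368/(0.01965·18.7) = 1.00 W/m·K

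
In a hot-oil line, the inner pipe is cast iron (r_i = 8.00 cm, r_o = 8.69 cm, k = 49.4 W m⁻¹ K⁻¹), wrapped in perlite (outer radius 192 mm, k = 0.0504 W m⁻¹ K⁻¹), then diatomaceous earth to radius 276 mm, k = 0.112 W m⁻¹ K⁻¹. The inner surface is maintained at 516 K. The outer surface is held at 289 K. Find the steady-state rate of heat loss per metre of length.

Q' = 75.2 W/m

Resistance network (inner→outer):
  R'_cast iron = ln(0.0869/0.0800)/(2πk) = 0.08273/(2π·49.4) = 2.665×10^-4 m·K/W
  R'_perlite = ln(0.192/0.0869)/(2πk) = 0.7927/(2π·0.0504) = 2.503 m·K/W
  R'_diatomaceous earth = ln(0.276/0.192)/(2πk) = 0.3629/(2π·0.112) = 0.5157 m·K/W
ΣR = 2.665×10^-4 + 2.503 + 0.5157 = 3.019 m·K/W
Q' = ΔT/ΣR = (516 K − 289 K)/3.019 = 75.2 W/m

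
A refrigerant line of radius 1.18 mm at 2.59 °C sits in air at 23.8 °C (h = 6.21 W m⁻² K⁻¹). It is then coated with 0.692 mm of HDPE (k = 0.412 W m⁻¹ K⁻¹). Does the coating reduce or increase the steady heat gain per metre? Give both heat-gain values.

increases: 0.977 → 1.53 W/m

Critical radius for a cylinder: r_cr = k/h = 0.0663 m = 6.63 cm.
Outer radius after coating: r₂ = 0.00118 + 6.92×10^-4 = 0.001872 m.
Since r₁ < r_cr and r₂ ≤ r_cr, the coating moves toward the maximum at r_cr — heat gain rises.
Bare: R = 1/(2πr₁h) = 21.72 m·K/W; Q = 21.21/21.72 = 0.977 W/m.
Coated: R = R_cond + R_conv = 13.87 m·K/W; Q = 21.21/13.87 = 1.53 W/m.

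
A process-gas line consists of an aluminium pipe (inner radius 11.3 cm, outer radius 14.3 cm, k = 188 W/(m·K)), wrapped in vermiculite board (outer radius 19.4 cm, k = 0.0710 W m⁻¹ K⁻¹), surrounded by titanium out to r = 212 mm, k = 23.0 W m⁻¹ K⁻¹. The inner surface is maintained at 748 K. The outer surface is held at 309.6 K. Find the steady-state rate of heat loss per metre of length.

Q' = 640 W/m

Treat each layer as a resistance in series:
  R'_aluminium = ln(0.143/0.113)/(2πk) = 0.2355/(2π·188) = 1.993×10^-4 m·K/W
  R'_vermiculite board = ln(0.194/0.143)/(2πk) = 0.3050/(2π·0.0710) = 0.6837 m·K/W
  R'_titanium = ln(0.212/0.194)/(2πk) = 0.08873/(2π·23.0) = 6.140×10^-4 m·K/W
ΣR = 1.993×10^-4 + 0.6837 + 6.140×10^-4 = 0.6845 m·K/W
Q' = ΔT/ΣR = (748 K − 309.6 K)/0.6845 = 640 W/m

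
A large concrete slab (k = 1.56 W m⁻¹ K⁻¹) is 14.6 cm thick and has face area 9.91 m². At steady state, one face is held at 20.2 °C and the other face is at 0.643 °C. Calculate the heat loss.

Q = kA·ΔT/L = 1.56 × 9.91 × |20.2 °C − 0.643 °C| / 0.146 = 2070 W

Q = 2070 W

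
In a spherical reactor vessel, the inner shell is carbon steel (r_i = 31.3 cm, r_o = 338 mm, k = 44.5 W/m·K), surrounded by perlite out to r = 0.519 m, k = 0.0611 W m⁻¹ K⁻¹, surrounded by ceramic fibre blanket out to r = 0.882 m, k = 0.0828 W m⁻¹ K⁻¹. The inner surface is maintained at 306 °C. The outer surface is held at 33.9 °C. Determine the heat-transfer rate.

Series thermal resistances, inner to outer:
  R_carbon steel = (1/0.313 − 1/0.338)/(4πk) = 0.2363/(4π·44.5) = 4.226×10^-4 K/W
  R_perlite = (1/0.338 − 1/0.519)/(4πk) = 1.032/(4π·0.0611) = 1.344 K/W
  R_ceramic fibre blanket = (1/0.519 − 1/0.882)/(4πk) = 0.7930/(4π·0.0828) = 0.7621 K/W
ΣR = 4.226×10^-4 + 1.344 + 0.7621 = 2.107 K/W
Q = ΔT/ΣR = (306 °C − 33.9 °C)/2.107 = 129 W

Q = 129 W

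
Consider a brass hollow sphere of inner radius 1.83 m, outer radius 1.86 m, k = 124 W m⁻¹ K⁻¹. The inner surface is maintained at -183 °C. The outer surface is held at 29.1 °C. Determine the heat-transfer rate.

Q = 37500 kW

Q = 4πk·ΔT/(1/r₁ − 1/r₂) = 4π × 124 × 212.1 / (1/1.83 − 1/1.86) = 3.75×10^7 W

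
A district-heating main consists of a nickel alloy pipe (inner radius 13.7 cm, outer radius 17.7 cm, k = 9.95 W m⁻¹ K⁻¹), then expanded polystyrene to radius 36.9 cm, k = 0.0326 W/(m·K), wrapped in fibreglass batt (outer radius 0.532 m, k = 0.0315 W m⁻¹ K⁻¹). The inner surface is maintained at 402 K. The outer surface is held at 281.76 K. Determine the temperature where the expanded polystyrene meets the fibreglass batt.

T = 322.6 K

Treat each layer as a resistance in series:
  R'_nickel alloy = ln(0.177/0.137)/(2πk) = 0.2562/(2π·9.95) = 0.004098 m·K/W
  R'_expanded polystyrene = ln(0.369/0.177)/(2πk) = 0.7346/(2π·0.0326) = 3.587 m·K/W
  R'_fibreglass batt = ln(0.532/0.369)/(2πk) = 0.3658/(2π·0.0315) = 1.848 m·K/W
ΣR = 0.004098 + 3.587 + 1.848 = 5.439 m·K/W
Q' = ΔT/ΣR = (402 K − 281.76 K)/5.439 = 22.11 W/m
From the inner boundary to the expanded polystyrene/fibreglass batt interface, ΣR_partial = 3.591 m·K/W.
T_interface = T_in − Q'·ΣR_partial = 402 K − (22.11)(3.591) = 322.6 K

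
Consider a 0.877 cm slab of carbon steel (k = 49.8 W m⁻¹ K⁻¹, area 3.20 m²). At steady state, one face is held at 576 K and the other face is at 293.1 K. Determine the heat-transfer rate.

Q = kA·ΔT/L = 49.8 × 3.20 × |576 K − 293.1 K| / 0.00877 = 5.14×10^6 W

Q = 5140 kW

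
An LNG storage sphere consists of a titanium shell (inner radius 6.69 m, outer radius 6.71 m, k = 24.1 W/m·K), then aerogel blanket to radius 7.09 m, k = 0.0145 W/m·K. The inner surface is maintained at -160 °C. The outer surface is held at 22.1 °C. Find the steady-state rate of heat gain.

Resistance network (inner→outer):
  R_titanium = (1/6.69 − 1/6.71)/(4πk) = 4.455×10^-4/(4π·24.1) = 1.471×10^-6 K/W
  R_aerogel blanket = (1/6.71 − 1/7.09)/(4πk) = 0.007988/(4π·0.0145) = 0.04384 K/W
ΣR = 1.471×10^-6 + 0.04384 = 0.04384 K/W
Q = ΔT/ΣR = (-160 °C − 22.1 °C)/0.04384 = -4150 W
(Negative Q ⇒ heat flows inward; heat gain = 4150 W.)

Q = 4150 W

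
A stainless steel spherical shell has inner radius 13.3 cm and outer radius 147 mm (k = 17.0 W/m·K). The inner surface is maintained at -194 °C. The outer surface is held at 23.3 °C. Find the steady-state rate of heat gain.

Q = 64800 W

Q = 4πk·ΔT/(1/r₁ − 1/r₂) = 4π × 17.0 × 217.3 / (1/0.133 − 1/0.147) = 64800 W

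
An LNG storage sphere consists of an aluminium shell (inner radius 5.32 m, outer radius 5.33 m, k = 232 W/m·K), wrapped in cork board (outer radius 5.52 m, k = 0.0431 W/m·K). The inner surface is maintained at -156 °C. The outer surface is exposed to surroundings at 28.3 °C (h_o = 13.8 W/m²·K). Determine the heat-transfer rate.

Treat each layer as a resistance in series:
  R_aluminium = (1/5.32 − 1/5.33)/(4πk) = 3.527×10^-4/(4π·232) = 1.210×10^-7 K/W
  R_cork board = (1/5.33 − 1/5.52)/(4πk) = 0.006458/(4π·0.0431) = 0.01192 K/W
  R_conv,out = 1/(4πr²h) = 1/(4π·5.52²·13.8) = 1.892×10^-4 K/W
ΣR = 1.210×10^-7 + 0.01192 + 1.892×10^-4 = 0.01211 K/W
Q = ΔT/ΣR = (-156 °C − 28.3 °C)/0.01211 = -15200 W
(Negative Q ⇒ heat flows inward; heat gain = 15200 W.)

Q = 15200 W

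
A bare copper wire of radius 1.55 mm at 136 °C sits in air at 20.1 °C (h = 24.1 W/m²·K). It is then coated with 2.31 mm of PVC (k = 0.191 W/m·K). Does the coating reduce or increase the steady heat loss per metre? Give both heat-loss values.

increases: 27.2 → 46.9 W/m

Critical radius for a cylinder: r_cr = k/h = 0.00793 m = 0.793 cm.
Outer radius after coating: r₂ = 0.00155 + 0.00231 = 0.00386 m.
Since r₁ < r_cr and r₂ ≤ r_cr, the coating moves toward the maximum at r_cr — heat loss rises.
Bare: R = 1/(2πr₁h) = 4.261 m·K/W; Q = 115.9/4.261 = 27.2 W/m.
Coated: R = R_cond + R_conv = 2.471 m·K/W; Q = 115.9/2.471 = 46.9 W/m.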